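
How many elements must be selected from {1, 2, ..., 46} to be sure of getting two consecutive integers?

24

Partition {1, …, 46} into 23 pairs: {1,2}, {3,4}, …, {45,46}.
Choosing 23 integers — say the 23 even numbers 2, 4, …, 46 — takes one from each pair and avoids the property.
Choosing 24 forces two into the same pair by pigeonhole, and those are consecutive. So 24.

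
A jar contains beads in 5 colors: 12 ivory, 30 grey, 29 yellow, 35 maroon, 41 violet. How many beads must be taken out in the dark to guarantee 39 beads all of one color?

145

In the worst case we take at most 38 of each color, but all 12 ivory, all 30 grey, all 29 yellow, and all 35 maroon (fewer than 38), giving 12 + 30 + 29 + 35 + 38 = 144.
One more bead then forces some color to 39, so 144 + 1 = 145.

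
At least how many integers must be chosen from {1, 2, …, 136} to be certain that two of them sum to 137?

69

Partition {1, …, 136} into 68 pairs: {1,136}, {2,135}, …, {68,69}.
Choosing 68 integers — say the integers 1 through 68 — takes one from each pair and avoids the property.
Choosing 69 forces two into the same pair by pigeonhole, and those sum to 137. So 69.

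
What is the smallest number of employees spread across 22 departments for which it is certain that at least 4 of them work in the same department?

67

There are 22 departments acting as pigeonholes.
With 22 × 3 = 66 employees we could place exactly 3 in each, with no class reaching 4.
One more forces some class to hold 4, so 66 + 1 = 67.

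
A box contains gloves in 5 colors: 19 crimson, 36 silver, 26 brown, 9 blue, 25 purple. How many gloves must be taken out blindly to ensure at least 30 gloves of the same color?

109

In the worst case we take at most 29 of each color, but all 19 crimson, all 26 brown, all 9 blue, and all 25 purple (fewer than 29), giving 19 + 29 + 26 + 9 + 25 = 108.
One more glove then forces some color to 30, so 108 + 1 = 109.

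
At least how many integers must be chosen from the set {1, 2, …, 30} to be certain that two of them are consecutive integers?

16

Partition {1, …, 30} into 15 pairs: {1,2}, {3,4}, …, {29,30}.
Choosing 15 integers — say the 15 even numbers 2, 4, …, 30 — takes one from each pair and avoids the property.
Choosing 16 forces two into the same pair by pigeonhole, and those are consecutive. So 16.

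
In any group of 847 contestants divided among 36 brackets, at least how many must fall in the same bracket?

The 847 contestants fall into 36 brackets.
If each of the 36 brackets held at most 23, the total would be at most 36 × 23 = 828 < 847, a contradiction.
So at least one holds ⌈847/36⌉ = 24.

24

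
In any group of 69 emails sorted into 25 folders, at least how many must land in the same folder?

3

If each of the 25 folders held at most 2, the total would be at most 25 × 2 = 50 < 69, a contradiction.
So at least one holds ⌈69/25⌉ = 3.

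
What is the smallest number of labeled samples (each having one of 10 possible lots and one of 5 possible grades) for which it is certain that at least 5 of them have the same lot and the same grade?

201

There are 10 × 5 = 50 (lot, grade) combinations acting as pigeonholes.
With 50 × 4 = 200 labeled samples we could place exactly 4 in each, with no (lot, grade) pair reaching 5.
One more forces some (lot, grade) pair to hold 5, so 200 + 1 = 201.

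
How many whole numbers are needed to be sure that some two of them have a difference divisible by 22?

Two integers differ by a multiple of 22 exactly when they share a remainder mod 22.
There are 22 residue classes mod 22, so 22 integers can all lie in distinct classes.
One more integer must repeat a residue, giving a difference divisible by 22. So n = 22 + 1 = 23.

23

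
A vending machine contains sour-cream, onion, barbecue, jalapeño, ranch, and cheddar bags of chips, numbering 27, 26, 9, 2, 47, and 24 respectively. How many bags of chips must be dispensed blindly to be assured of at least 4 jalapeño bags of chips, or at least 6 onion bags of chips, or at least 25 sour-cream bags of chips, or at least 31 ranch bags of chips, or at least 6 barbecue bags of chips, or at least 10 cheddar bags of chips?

76

Each of the 6 flavors has its own threshold; avoid all of them simultaneously.
The worst case stops just short of every target: 24 sour-cream, 5 onion, 5 barbecue, all 2 jalapeño, 30 ranch, 9 cheddar — 24 + 5 + 5 + 2 + 30 + 9 = 75 bags of chips.
One more bag of chips must push some flavor to its target, so 75 + 1 = 76.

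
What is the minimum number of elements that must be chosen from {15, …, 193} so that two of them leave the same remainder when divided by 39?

40

Group the integers by remainder mod 39; there are 39 residue classes, each nonempty in this range.
Choosing one from each class (39 integers) avoids any shared remainder.
One more choice must repeat a class, so two differ by a multiple of 39. Hence 39 + 1 = 40.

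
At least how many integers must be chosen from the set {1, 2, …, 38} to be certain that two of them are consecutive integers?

Partition {1, …, 38} into 19 pairs: {1,2}, {3,4}, …, {37,38}.
Choosing 19 integers — say the 19 even numbers 2, 4, …, 38 — takes one from each pair and avoids the property.
Choosing 20 forces two into the same pair by pigeonhole, and those are consecutive. So 20.

20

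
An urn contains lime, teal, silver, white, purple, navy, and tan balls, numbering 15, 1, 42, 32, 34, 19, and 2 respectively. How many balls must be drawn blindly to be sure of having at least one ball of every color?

The hardest color to obtain is teal: we could draw every other ball first — 145 − 1 = 144 balls — without a single teal one.
The next draw must be teal, so 144 + 1 = 145.

145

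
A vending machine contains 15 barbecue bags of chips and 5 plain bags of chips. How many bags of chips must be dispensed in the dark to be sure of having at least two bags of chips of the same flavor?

Treat the 2 flavors as pigeonholes.
The worst case takes 1 bag of chips of each flavor without reaching 2 of any: 2 × 1 = 2.
The next bag of chips must bring some flavor to 2, so 2 + 1 = 3.

3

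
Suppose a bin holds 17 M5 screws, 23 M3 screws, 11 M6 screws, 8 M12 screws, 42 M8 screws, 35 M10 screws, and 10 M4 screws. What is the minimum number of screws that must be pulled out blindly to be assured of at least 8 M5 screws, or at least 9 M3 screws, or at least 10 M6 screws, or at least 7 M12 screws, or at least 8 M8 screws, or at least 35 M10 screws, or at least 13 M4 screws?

Each of the 7 sizes has its own threshold; avoid all of them simultaneously.
The worst case stops just short of every target: 7 M5, 8 M3, 9 M6, 6 M12, 7 M8, 34 M10, all 10 M4 — 7 + 8 + 9 + 6 + 7 + 34 + 10 = 81 screws.
One more screw must push some size to its target, so 81 + 1 = 82.

82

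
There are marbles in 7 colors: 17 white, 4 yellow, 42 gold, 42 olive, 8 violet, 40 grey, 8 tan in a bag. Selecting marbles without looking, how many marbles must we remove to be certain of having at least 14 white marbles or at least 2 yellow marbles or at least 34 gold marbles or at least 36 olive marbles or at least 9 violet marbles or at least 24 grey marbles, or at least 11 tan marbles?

122

The worst case stops just short of every target: 13 white, 1 yellow, 33 gold, 35 olive, 8 violet, 23 grey, all 8 tan — 13 + 1 + 33 + 35 + 8 + 23 + 8 = 121 marbles.
One more marble must push some color to its target, so 121 + 1 = 122.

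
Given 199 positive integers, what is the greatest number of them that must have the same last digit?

There are 10 possible last digits, which serve as the pigeonholes.
If each of the 10 possible last digits held at most 19, the total would be at most 10 × 19 = 190 < 199, a contradiction.
So at least one holds ⌈199/10⌉ = 20.

20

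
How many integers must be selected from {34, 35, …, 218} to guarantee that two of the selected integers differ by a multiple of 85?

Use the pigeonhole principle on residue classes: group the integers by remainder mod 85; there are 85 residue classes, each nonempty in this range.
Choosing one from each class (85 integers) avoids any shared remainder.
One more choice must repeat a class, so two differ by a multiple of 85. Hence 85 + 1 = 86.

86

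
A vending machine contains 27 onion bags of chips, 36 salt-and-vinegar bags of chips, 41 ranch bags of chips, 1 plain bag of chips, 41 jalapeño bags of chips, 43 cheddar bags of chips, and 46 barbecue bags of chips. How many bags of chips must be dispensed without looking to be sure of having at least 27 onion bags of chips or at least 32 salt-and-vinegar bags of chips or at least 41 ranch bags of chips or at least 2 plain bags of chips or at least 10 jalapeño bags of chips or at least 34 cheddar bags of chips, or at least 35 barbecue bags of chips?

Each of the 7 flavors has its own threshold; avoid all of them simultaneously.
The worst case stops just short of every target: 26 onion, 31 salt-and-vinegar, 40 ranch, 1 plain, 9 jalapeño, 33 cheddar, 34 barbecue — 26 + 31 + 40 + 1 + 9 + 33 + 34 = 174 bags of chips.
One more bag of chips must push some flavor to its target, so 174 + 1 = 175.

175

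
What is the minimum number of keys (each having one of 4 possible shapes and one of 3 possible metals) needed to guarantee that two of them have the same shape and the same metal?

There are 4 × 3 = 12 (shape, metal) combinations acting as pigeonholes.
With 12 keys we could place one in each, avoiding any repeat.
One more forces some (shape, metal) pair to hold 2, so 12 + 1 = 13.

13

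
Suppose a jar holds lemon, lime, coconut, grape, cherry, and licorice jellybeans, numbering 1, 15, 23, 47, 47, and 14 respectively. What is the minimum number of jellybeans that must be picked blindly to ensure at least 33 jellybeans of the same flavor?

118

Treat the 6 flavors as pigeonholes.
In the worst case we take at most 32 of each flavor, but all 1 lemon, all 15 lime, all 23 coconut, and all 14 licorice (fewer than 32), giving 1 + 15 + 23 + 32 + 32 + 14 = 117.
One more jellybean then forces some flavor to 33, so 117 + 1 = 118.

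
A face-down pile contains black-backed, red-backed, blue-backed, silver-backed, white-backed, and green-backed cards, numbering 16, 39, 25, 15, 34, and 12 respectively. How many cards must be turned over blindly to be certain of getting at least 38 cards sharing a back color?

In the worst case we take at most 37 of each back color, but all 16 black-backed, all 25 blue-backed, all 15 silver-backed, all 34 white-backed, and all 12 green-backed (fewer than 37), giving 16 + 37 + 25 + 15 + 34 + 12 = 139.
One more card then forces some back color to 38, so 139 + 1 = 140.

140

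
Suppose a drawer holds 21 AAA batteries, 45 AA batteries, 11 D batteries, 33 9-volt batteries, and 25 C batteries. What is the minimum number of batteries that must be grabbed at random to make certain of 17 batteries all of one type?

76

In the worst case we take at most 16 of each type, but all 11 D (fewer than 16), giving 16 + 16 + 11 + 16 + 16 = 75.
One more battery then forces some type to 17, so 75 + 1 = 76.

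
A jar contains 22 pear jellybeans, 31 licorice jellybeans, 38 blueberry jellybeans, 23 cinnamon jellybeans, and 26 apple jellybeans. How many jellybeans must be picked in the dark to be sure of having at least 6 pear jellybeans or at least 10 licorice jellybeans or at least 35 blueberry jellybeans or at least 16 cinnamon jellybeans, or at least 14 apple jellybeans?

The worst case stops just short of every target: 5 pear, 9 licorice, 34 blueberry, 15 cinnamon, 13 apple — 5 + 9 + 34 + 15 + 13 = 76 jellybeans.
One more jellybean must push some flavor to its target, so 76 + 1 = 77.

77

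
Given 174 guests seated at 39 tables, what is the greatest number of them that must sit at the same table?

5

If each of the 39 tables held at most 4, the total would be at most 39 × 4 = 156 < 174, a contradiction.
So at least one holds ⌈174/39⌉ = 5.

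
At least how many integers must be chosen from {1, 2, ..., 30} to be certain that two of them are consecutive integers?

Partition {1, …, 30} into 15 pairs: {1,2}, {3,4}, …, {29,30}.
Choosing 15 integers — say the 15 even numbers 2, 4, …, 30 — takes one from each pair and avoids the property.
Choosing 16 forces two into the same pair by pigeonhole, and those are consecutive. So 16.

16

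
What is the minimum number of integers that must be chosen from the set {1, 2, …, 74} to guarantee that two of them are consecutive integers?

Partition {1, …, 74} into 37 pairs: {1,2}, {3,4}, …, {73,74}.
Choosing 37 integers — say the 37 even numbers 2, 4, …, 74 — takes one from each pair and avoids the property.
Choosing 38 forces two into the same pair by pigeonhole, and those are consecutive. So 38.

38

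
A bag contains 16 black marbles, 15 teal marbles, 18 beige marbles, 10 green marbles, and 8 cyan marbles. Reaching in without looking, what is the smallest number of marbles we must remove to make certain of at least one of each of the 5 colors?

The hardest color to obtain is cyan: we could draw every other marble first — 67 − 8 = 59 marbles — without a single cyan one.
The next draw must be cyan, so 59 + 1 = 60.

60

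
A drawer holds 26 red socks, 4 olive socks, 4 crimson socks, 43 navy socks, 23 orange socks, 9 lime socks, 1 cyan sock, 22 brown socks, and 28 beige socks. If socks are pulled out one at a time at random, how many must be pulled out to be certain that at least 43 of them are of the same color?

In the worst case we take at most 42 of each color, but all 26 red, all 4 olive, all 4 crimson, all 23 orange, all 9 lime, all 1 cyan, all 22 brown, and all 28 beige (fewer than 42), giving 26 + 4 + 4 + 42 + 23 + 9 + 1 + 22 + 28 = 159.
One more sock then forces some color to 43, so 159 + 1 = 160.

160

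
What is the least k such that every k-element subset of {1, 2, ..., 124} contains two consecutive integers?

63

Partition {1, …, 124} into 62 pairs: {1,2}, {3,4}, …, {123,124}.
Choosing 62 integers — say the 62 even numbers 2, 4, …, 124 — takes one from each pair and avoids the property.
Choosing 63 forces two into the same pair by pigeonhole, and those are consecutive. So 63.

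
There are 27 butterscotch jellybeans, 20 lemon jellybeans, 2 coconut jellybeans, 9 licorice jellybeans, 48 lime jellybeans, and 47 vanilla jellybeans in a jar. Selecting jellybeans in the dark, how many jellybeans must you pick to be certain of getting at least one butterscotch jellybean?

127

The worst case draws every non-butterscotch jellybean first: 20 + 2 + 9 + 48 + 47 = 126.
The next draw is then forced to be butterscotch, giving 126 + 1 = 127.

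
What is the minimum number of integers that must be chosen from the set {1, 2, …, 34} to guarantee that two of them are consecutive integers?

Partition {1, …, 34} into 17 pairs: {1,2}, {3,4}, …, {33,34}.
Choosing 17 integers — say the 17 even numbers 2, 4, …, 34 — takes one from each pair and avoids the property.
Choosing 18 forces two into the same pair by pigeonhole, and those are consecutive. So 18.

18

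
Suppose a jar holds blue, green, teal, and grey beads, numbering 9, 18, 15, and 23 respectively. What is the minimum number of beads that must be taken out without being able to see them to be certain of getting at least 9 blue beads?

To avoid blue beads as long as possible, exhaust the other 3 colors first.
The worst case draws every non-blue bead first: 18 + 15 + 23 = 56.
The next 9 draws are then forced to be blue, giving 56 + 9 = 65.

65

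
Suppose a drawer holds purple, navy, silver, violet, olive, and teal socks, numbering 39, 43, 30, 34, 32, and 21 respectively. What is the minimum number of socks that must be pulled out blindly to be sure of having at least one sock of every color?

179

The hardest color to obtain is teal: we could draw every other sock first — 199 − 21 = 178 socks — without a single teal one.
The next draw must be teal, so 178 + 1 = 179.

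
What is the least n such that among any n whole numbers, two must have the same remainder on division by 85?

86

Two integers differ by a multiple of 85 exactly when they share a remainder mod 85.
There are 85 residue classes mod 85, so 85 integers can all lie in distinct classes.
One more integer must repeat a residue, giving a difference divisible by 85. So n = 85 + 1 = 86.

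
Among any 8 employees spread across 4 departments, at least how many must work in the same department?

If each of the 4 departments held at most 1, the total would be at most 4 × 1 = 4 < 8, a contradiction.
So at least one holds ⌈8/4⌉ = 2.

2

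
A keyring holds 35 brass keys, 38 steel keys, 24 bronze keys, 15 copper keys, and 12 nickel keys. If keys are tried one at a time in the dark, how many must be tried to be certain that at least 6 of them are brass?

The worst case draws every non-brass key first: 38 + 24 + 15 + 12 = 89.
The next 6 draws are then forced to be brass, giving 89 + 6 = 95.

95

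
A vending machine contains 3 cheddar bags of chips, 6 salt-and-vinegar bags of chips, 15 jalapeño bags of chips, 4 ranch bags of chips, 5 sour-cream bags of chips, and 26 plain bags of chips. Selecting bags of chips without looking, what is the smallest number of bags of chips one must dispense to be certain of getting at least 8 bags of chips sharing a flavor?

In the worst case we take at most 7 of each flavor, but all 3 cheddar, all 6 salt-and-vinegar, all 4 ranch, and all 5 sour-cream (fewer than 7), giving 3 + 6 + 7 + 4 + 5 + 7 = 32.
One more bag of chips then forces some flavor to 8, so 32 + 1 = 33.

33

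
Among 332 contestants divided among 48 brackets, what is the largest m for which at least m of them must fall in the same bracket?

The 332 contestants fall into 48 brackets.
If each of the 48 brackets held at most 6, the total would be at most 48 × 6 = 288 < 332, a contradiction.
So at least one holds ⌈332/48⌉ = 7.

7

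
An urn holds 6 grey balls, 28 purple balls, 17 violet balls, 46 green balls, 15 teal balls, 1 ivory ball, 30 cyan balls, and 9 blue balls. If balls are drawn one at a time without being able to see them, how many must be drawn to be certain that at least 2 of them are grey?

148

The worst case draws every non-grey ball first: 28 + 17 + 46 + 15 + 1 + 30 + 9 = 146.
The next 2 draws are then forced to be grey, giving 146 + 2 = 148.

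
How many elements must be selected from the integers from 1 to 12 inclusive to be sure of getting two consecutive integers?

Partition {1, …, 12} into 6 pairs: {1,2}, {3,4}, …, {11,12}.
Choosing 6 integers — say the 6 even numbers 2, 4, …, 12 — takes one from each pair and avoids the property.
Choosing 7 forces two into the same pair by pigeonhole, and those are consecutive. So 7.

7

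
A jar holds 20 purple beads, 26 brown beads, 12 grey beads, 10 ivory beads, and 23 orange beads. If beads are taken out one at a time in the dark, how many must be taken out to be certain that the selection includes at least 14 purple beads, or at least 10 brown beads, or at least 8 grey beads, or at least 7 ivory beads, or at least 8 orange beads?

The worst case stops just short of every target: 13 purple, 9 brown, 7 grey, 6 ivory, 7 orange — 13 + 9 + 7 + 6 + 7 = 42 beads.
One more bead must push some color to its target, so 42 + 1 = 43.

43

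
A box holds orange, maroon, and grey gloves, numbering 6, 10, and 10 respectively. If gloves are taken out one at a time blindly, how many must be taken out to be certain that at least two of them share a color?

The worst case takes 1 glove of each color without reaching 2 of any: 3 × 1 = 3.
The next glove must bring some color to 2, so 3 + 1 = 4.

4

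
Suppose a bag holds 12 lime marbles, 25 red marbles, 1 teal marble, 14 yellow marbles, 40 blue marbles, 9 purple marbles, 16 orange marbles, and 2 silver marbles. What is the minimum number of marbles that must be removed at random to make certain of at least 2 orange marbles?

The worst case draws every non-orange marble first: 12 + 25 + 1 + 14 + 40 + 9 + 2 = 103.
The next 2 draws are then forced to be orange, giving 103 + 2 = 105.

105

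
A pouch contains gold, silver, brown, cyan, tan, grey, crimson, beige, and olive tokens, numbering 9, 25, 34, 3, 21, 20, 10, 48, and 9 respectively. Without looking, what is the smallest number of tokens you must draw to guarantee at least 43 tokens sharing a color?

Treat the 9 colors as pigeonholes.
In the worst case we take at most 42 of each color, but all 9 gold, all 25 silver, all 34 brown, all 3 cyan, all 21 tan, all 20 grey, all 10 crimson, and all 9 olive (fewer than 42), giving 9 + 25 + 34 + 3 + 21 + 20 + 10 + 42 + 9 = 173.
One more token then forces some color to 43, so 173 + 1 = 174.

174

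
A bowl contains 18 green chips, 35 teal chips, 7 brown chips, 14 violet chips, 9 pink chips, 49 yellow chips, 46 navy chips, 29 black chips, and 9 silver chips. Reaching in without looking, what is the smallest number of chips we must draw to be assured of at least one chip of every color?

210

The hardest color to obtain is brown: we could draw every other chip first — 216 − 7 = 209 chips — without a single brown one.
The next draw must be brown, so 209 + 1 = 210.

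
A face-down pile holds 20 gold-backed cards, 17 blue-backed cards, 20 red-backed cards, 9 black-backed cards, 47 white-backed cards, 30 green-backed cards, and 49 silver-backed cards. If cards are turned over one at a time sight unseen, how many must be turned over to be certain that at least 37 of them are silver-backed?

180

To avoid silver-backed cards as long as possible, exhaust the other 6 back colors first.
The worst case draws every non-silver-backed card first: 20 + 17 + 20 + 9 + 47 + 30 = 143.
The next 37 draws are then forced to be silver-backed, giving 143 + 37 = 180.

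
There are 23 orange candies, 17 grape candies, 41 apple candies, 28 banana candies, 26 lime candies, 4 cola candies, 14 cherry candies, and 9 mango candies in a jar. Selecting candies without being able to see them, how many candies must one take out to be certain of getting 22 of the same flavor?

Treat the 8 flavors as pigeonholes.
In the worst case we take at most 21 of each flavor, but all 17 grape, all 4 cola, all 14 cherry, and all 9 mango (fewer than 21), giving 21 + 17 + 21 + 21 + 21 + 4 + 14 + 9 = 128.
One more candy then forces some flavor to 22, so 128 + 1 = 129.

129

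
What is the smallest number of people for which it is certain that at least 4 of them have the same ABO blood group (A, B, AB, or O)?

13

There are 4 ABO blood groups acting as pigeonholes.
With 4 × 3 = 12 people we could place exactly 3 in each, with no class reaching 4.
One more forces some class to hold 4, so 12 + 1 = 13.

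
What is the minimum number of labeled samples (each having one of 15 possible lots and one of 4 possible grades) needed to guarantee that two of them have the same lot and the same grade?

61

There are 15 × 4 = 60 (lot, grade) combinations acting as pigeonholes.
With 60 labeled samples we could place one in each, avoiding any repeat.
One more forces some (lot, grade) pair to hold 2, so 60 + 1 = 61.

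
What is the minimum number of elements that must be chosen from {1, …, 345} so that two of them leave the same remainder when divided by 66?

Group the integers by remainder mod 66; there are 66 residue classes, each nonempty in this range.
Choosing one from each class (66 integers) avoids any shared remainder.
One more choice must repeat a class, so two differ by a multiple of 66. Hence 66 + 1 = 67.

67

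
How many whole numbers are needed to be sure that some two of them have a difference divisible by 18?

Two integers differ by a multiple of 18 exactly when they share a remainder mod 18.
There are 18 residue classes mod 18, so 18 integers can all lie in distinct classes.
One more integer must repeat a residue, giving a difference divisible by 18. So n = 18 + 1 = 19.

19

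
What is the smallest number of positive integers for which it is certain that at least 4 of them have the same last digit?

There are 10 possible last digits acting as pigeonholes.
With 10 × 3 = 30 positive integers we could place exactly 3 in each, with no class reaching 4.
One more forces some class to hold 4, so 30 + 1 = 31.

31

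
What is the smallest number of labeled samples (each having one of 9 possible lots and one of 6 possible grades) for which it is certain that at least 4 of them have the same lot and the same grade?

There are 9 × 6 = 54 (lot, grade) combinations acting as pigeonholes.
With 54 × 3 = 162 labeled samples we could place exactly 3 in each, with no (lot, grade) pair reaching 4.
One more forces some (lot, grade) pair to hold 4, so 162 + 1 = 163.

163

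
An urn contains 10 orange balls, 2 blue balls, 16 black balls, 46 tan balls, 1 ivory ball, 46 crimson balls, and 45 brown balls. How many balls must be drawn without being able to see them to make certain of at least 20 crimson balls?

140

The worst case draws every non-crimson ball first: 10 + 2 + 16 + 46 + 1 + 45 = 120.
The next 20 draws are then forced to be crimson, giving 120 + 20 = 140.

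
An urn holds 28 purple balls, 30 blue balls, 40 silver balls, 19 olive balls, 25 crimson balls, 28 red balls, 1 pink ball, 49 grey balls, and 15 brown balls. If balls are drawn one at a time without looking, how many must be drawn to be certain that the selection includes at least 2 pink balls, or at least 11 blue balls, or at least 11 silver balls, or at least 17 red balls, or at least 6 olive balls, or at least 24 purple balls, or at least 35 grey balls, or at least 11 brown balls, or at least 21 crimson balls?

The worst case stops just short of every target: 23 purple, 10 blue, 10 silver, 5 olive, 20 crimson, 16 red, 1 pink, 34 grey, 10 brown — 23 + 10 + 10 + 5 + 20 + 16 + 1 + 34 + 10 = 129 balls.
One more ball must push some color to its target, so 129 + 1 = 130.

130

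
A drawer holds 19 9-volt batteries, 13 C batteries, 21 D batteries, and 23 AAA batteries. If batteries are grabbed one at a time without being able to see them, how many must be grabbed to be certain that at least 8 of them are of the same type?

The worst case takes 7 batteries of each type without reaching 8 of any: 4 × 7 = 28.
The next battery must bring some type to 8, so 28 + 1 = 29.

29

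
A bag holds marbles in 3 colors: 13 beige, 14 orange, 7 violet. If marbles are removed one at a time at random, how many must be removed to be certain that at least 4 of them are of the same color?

Treat the 3 colors as pigeonholes.
The worst case takes 3 marbles of each color without reaching 4 of any: 3 × 3 = 9.
The next marble must bring some color to 4, so 9 + 1 = 10.

10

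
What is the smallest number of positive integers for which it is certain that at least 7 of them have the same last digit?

There are 10 possible last digits acting as pigeonholes.
With 10 × 6 = 60 positive integers we could place exactly 6 in each, with no class reaching 7.
One more forces some class to hold 7, so 60 + 1 = 61.

61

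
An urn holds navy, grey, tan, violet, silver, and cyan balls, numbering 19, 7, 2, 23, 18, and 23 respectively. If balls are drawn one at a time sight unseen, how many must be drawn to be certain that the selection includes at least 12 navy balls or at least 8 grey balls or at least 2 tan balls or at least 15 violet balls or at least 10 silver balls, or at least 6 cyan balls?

The worst case stops just short of every target: 11 navy, 7 grey, 1 tan, 14 violet, 9 silver, 5 cyan — 11 + 7 + 1 + 14 + 9 + 5 = 47 balls.
One more ball must push some color to its target, so 47 + 1 = 48.

48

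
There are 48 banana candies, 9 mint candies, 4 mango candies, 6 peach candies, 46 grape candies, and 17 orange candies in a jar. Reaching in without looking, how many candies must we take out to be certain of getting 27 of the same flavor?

89

Treat the 6 flavors as pigeonholes.
In the worst case we take at most 26 of each flavor, but all 9 mint, all 4 mango, all 6 peach, and all 17 orange (fewer than 26), giving 26 + 9 + 4 + 6 + 26 + 17 = 88.
One more candy then forces some flavor to 27, so 88 + 1 = 89.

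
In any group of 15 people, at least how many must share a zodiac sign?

There are 12 zodiac signs, which serve as the pigeonholes.
If each of the 12 zodiac signs held at most 1, the total would be at most 12 × 1 = 12 < 15, a contradiction.
So at least one holds ⌈15/12⌉ = 2.

2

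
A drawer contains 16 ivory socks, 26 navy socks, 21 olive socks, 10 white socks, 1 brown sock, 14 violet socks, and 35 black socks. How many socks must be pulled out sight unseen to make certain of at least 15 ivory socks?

122

The worst case draws every non-ivory sock first: 26 + 21 + 10 + 1 + 14 + 35 = 107.
The next 15 draws are then forced to be ivory, giving 107 + 15 = 122.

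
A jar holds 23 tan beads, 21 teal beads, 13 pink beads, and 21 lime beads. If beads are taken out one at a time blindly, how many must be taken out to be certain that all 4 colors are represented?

66

The hardest color to obtain is pink: we could draw every other bead first — 78 − 13 = 65 beads — without a single pink one.
The next draw must be pink, so 65 + 1 = 66.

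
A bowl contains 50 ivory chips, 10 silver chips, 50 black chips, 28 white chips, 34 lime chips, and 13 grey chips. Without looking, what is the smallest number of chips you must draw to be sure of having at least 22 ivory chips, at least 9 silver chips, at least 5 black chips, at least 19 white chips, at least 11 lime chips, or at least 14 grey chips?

75

Each of the 6 colors has its own threshold; avoid all of them simultaneously.
The worst case stops just short of every target: 21 ivory, 8 silver, 4 black, 18 white, 10 lime, 13 grey — 21 + 8 + 4 + 18 + 10 + 13 = 74 chips.
One more chip must push some color to its target, so 74 + 1 = 75.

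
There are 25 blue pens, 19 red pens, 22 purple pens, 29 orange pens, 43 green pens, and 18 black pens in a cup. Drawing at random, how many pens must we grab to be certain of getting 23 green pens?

The worst case draws every non-green pen first: 25 + 19 + 22 + 29 + 18 = 113.
The next 23 draws are then forced to be green, giving 113 + 23 = 136.

136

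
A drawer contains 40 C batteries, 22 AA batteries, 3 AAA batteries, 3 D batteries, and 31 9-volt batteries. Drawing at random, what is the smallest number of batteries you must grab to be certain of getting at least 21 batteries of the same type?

Treat the 5 types as pigeonholes.
In the worst case we take at most 20 of each type, but all 3 AAA and all 3 D (fewer than 20), giving 20 + 20 + 3 + 3 + 20 = 66.
One more battery then forces some type to 21, so 66 + 1 = 67.

67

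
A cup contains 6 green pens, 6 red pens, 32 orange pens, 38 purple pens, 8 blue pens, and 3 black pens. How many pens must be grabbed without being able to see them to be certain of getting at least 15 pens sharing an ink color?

52

Treat the 6 ink colors as pigeonholes.
In the worst case we take at most 14 of each ink color, but all 6 green, all 6 red, all 8 blue, and all 3 black (fewer than 14), giving 6 + 6 + 14 + 14 + 8 + 3 = 51.
One more pen then forces some ink color to 15, so 51 + 1 = 52.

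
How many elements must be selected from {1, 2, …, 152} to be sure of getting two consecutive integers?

Partition {1, …, 152} into 76 pairs: {1,2}, {3,4}, …, {151,152}.
Choosing 76 integers — say the 76 even numbers 2, 4, …, 152 — takes one from each pair and avoids the property.
Choosing 77 forces two into the same pair by pigeonhole, and those are consecutive. So 77.

77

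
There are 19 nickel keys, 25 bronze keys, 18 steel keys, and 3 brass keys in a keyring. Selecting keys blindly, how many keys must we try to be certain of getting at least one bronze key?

41

The worst case draws every non-bronze key first: 19 + 18 + 3 = 40.
The next draw is then forced to be bronze, giving 40 + 1 = 41.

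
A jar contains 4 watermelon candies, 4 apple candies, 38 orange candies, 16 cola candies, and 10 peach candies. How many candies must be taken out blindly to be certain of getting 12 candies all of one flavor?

Treat the 5 flavors as pigeonholes.
In the worst case we take at most 11 of each flavor, but all 4 watermelon, all 4 apple, and all 10 peach (fewer than 11), giving 4 + 4 + 11 + 11 + 10 = 40.
One more candy then forces some flavor to 12, so 40 + 1 = 41.

41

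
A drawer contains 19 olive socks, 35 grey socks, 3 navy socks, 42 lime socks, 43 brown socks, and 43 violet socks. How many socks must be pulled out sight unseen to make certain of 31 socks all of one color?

143

In the worst case we take at most 30 of each color, but all 19 olive and all 3 navy (fewer than 30), giving 19 + 30 + 3 + 30 + 30 + 30 = 142.
One more sock then forces some color to 31, so 142 + 1 = 143.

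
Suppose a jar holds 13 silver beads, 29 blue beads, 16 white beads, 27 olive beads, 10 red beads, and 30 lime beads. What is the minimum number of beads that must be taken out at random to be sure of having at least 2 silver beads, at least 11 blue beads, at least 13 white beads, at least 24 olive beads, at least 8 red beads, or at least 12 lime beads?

65

The worst case stops just short of every target: 1 silver, 10 blue, 12 white, 23 olive, 7 red, 11 lime — 1 + 10 + 12 + 23 + 7 + 11 = 64 beads.
One more bead must push some color to its target, so 64 + 1 = 65.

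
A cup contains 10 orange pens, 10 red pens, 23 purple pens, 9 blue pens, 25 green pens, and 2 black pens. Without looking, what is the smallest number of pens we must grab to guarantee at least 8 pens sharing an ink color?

38

Treat the 6 ink colors as pigeonholes.
In the worst case we take at most 7 of each ink color, but all 2 black (fewer than 7), giving 7 + 7 + 7 + 7 + 7 + 2 = 37.
One more pen then forces some ink color to 8, so 37 + 1 = 38.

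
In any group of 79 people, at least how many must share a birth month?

7

There are 12 months of the year, which serve as the pigeonholes.
If each of the 12 months of the year held at most 6, the total would be at most 12 × 6 = 72 < 79, a contradiction.
So at least one holds ⌈79/12⌉ = 7.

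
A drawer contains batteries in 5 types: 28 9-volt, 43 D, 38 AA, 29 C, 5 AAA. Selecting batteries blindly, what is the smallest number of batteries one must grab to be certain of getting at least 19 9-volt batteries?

The worst case draws every non-9-volt battery first: 43 + 38 + 29 + 5 = 115.
The next 19 draws are then forced to be 9-volt, giving 115 + 19 = 134.

134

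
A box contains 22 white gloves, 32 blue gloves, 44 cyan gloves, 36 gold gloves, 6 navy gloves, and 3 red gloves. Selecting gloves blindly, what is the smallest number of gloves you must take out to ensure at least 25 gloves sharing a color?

Treat the 6 colors as pigeonholes.
In the worst case we take at most 24 of each color, but all 22 white, all 6 navy, and all 3 red (fewer than 24), giving 22 + 24 + 24 + 24 + 6 + 3 = 103.
One more glove then forces some color to 25, so 103 + 1 = 104.

104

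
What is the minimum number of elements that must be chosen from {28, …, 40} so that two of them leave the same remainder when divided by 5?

6

Group the integers by remainder mod 5; there are 5 residue classes, each nonempty in this range.
Choosing one from each class (5 integers) avoids any shared remainder.
One more choice must repeat a class, so two differ by a multiple of 5. Hence 5 + 1 = 6.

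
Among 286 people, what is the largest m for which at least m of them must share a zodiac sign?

24

The 286 people fall into 12 zodiac signs.
If each of the 12 zodiac signs held at most 23, the total would be at most 12 × 23 = 276 < 286, a contradiction.
So at least one holds ⌈286/12⌉ = 24.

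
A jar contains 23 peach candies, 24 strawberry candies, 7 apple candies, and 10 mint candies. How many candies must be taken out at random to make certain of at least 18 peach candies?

59

The worst case draws every non-peach candy first: 24 + 7 + 10 = 41.
The next 18 draws are then forced to be peach, giving 41 + 18 = 59.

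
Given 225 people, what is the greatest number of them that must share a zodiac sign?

The 225 people fall into 12 zodiac signs.
If each of the 12 zodiac signs held at most 18, the total would be at most 12 × 18 = 216 < 225, a contradiction.
So at least one holds ⌈225/12⌉ = 19.

19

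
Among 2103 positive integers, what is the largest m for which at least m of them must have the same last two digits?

There are 100 possible two-digit endings, which serve as the pigeonholes.
If each of the 100 possible two-digit endings held at most 21, the total would be at most 100 × 21 = 2100 < 2103, a contradiction.
So at least one holds ⌈2103/100⌉ = 22.

22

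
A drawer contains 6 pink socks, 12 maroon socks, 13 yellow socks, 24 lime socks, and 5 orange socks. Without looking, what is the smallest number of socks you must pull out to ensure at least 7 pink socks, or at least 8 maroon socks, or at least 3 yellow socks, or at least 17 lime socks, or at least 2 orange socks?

The worst case stops just short of every target: 6 pink, 7 maroon, 2 yellow, 16 lime, 1 orange — 6 + 7 + 2 + 16 + 1 = 32 socks.
One more sock must push some color to its target, so 32 + 1 = 33.

33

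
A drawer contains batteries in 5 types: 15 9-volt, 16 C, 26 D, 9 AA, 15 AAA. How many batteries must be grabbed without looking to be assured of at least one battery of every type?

The hardest type to obtain is AA: we could draw every other battery first — 81 − 9 = 72 batteries — without a single AA one.
The next draw must be AA, so 72 + 1 = 73.

73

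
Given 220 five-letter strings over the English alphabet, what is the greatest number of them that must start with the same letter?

If each of the 26 possible first letters held at most 8, the total would be at most 26 × 8 = 208 < 220, a contradiction.
So at least one holds ⌈220/26⌉ = 9.

9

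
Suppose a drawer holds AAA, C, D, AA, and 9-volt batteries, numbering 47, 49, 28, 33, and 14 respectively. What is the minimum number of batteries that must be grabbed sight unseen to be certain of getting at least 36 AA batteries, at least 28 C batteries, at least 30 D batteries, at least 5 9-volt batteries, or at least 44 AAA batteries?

136

Each of the 5 types has its own threshold; avoid all of them simultaneously.
The worst case stops just short of every target: 43 AAA, 27 C, all 28 D, all 33 AA, 4 9-volt — 43 + 27 + 28 + 33 + 4 = 135 batteries.
One more battery must push some type to its target, so 135 + 1 = 136.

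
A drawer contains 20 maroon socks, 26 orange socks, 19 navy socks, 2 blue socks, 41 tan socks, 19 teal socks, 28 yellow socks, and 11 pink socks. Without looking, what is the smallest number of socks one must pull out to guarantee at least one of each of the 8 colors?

The hardest color to obtain is blue: we could draw every other sock first — 166 − 2 = 164 socks — without a single blue one.
The next draw must be blue, so 164 + 1 = 165.

165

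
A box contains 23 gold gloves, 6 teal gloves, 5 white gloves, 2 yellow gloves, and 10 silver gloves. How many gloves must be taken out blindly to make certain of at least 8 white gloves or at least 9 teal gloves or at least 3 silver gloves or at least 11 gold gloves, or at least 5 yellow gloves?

The worst case stops just short of every target: 10 gold, all 6 teal, all 5 white, all 2 yellow, 2 silver — 10 + 6 + 5 + 2 + 2 = 25 gloves.
One more glove must push some color to its target, so 25 + 1 = 26.

26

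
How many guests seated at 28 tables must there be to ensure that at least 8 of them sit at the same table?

197

There are 28 tables acting as pigeonholes.
With 28 × 7 = 196 guests we could place exactly 7 in each, with no class reaching 8.
One more forces some class to hold 8, so 196 + 1 = 197.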